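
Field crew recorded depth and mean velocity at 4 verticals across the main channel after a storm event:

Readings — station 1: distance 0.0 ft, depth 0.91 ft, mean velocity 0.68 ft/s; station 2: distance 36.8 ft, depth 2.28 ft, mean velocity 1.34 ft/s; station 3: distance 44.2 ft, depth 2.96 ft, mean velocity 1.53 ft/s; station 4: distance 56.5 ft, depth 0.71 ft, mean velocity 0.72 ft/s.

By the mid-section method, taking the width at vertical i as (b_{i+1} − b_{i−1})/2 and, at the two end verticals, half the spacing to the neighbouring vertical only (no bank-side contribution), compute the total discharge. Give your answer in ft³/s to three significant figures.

127 ft³/s

w_1 = (36.8 − 0.0)/2 = 18.4 ft; q_1 = 0.68 × 0.91 × 18.4 = 11.39 ft³/s
w_2 = (44.2 − 0.0)/2 = 22.1 ft; q_2 = 1.34 × 2.28 × 22.1 = 67.52 ft³/s
w_3 = (56.5 − 36.8)/2 = 9.85 ft; q_3 = 1.53 × 2.96 × 9.85 = 44.61 ft³/s
w_4 = (56.5 − 44.2)/2 = 6.15 ft; q_4 = 0.72 × 0.71 × 6.15 = 3.144 ft³/s
Q = Σ qᵢ = 126.7 ft³/s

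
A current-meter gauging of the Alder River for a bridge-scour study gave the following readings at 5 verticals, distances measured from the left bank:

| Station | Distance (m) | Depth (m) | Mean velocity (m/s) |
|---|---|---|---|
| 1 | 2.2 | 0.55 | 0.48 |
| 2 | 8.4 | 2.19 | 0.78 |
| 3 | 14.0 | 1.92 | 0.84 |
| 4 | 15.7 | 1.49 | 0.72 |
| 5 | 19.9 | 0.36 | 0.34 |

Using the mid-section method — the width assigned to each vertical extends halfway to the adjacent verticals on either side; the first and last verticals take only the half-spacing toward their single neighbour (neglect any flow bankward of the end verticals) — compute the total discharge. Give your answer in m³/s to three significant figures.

20.2 m³/s

w_1 = (8.4 − 2.2)/2 = 3.1 m; q_1 = 0.48 × 0.55 × 3.1 = 0.8184 m³/s
w_2 = (14.0 − 2.2)/2 = 5.9 m; q_2 = 0.78 × 2.19 × 5.9 = 10.08 m³/s
w_3 = (15.7 − 8.4)/2 = 3.65 m; q_3 = 0.84 × 1.92 × 3.65 = 5.887 m³/s
w_4 = (19.9 − 14.0)/2 = 2.95 m; q_4 = 0.72 × 1.49 × 2.95 = 3.165 m³/s
w_5 = (19.9 − 15.7)/2 = 2.1 m; q_5 = 0.34 × 0.36 × 2.1 = 0.2570 m³/s
Q = Σ qᵢ = 20.21 m³/s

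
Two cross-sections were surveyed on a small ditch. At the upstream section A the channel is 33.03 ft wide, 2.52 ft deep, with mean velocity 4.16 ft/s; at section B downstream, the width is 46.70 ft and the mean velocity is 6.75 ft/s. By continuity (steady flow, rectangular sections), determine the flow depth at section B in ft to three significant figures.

Q = A₁V₁ = (33.03×2.52) × 4.16 = 346.3 ft³/s
d₂ = Q/(b₂ V₂) = 346.3/(46.70×6.75) = 1.098 ft

1.10 ft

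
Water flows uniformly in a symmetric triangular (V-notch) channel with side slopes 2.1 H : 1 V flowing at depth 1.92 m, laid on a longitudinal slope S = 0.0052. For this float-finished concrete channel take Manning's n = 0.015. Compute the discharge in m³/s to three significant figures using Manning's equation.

A = z·y² = 2.1×1.92² = 7.741 m²
P = 2y√(1+z²) = 2×1.92×√(1+2.1²) = 8.932 m
R = A/P = 7.741/8.932 = 0.8667 m
Q = (1/n)·A·R^(2/3)·S^(1/2) = (1/0.015) × 7.741 × 0.8667^(2/3) × 0.0052^(1/2) = 33.83 m³/s

33.8 m³/s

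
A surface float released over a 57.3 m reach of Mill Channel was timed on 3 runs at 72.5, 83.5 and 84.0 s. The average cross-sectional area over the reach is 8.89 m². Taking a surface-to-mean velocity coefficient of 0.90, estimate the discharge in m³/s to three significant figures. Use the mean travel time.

5.73 m³/s

t̄ = (72.5 + 83.5 + 84.0) / 3 = 80 s
v_surface = L / t̄ = 57.3 / 80 = 0.7163 m/s
v_mean = 0.90 × 0.7163 = 0.6446 m/s
Q = A × v_mean = 8.89 × 0.6446 = 5.731 m³/s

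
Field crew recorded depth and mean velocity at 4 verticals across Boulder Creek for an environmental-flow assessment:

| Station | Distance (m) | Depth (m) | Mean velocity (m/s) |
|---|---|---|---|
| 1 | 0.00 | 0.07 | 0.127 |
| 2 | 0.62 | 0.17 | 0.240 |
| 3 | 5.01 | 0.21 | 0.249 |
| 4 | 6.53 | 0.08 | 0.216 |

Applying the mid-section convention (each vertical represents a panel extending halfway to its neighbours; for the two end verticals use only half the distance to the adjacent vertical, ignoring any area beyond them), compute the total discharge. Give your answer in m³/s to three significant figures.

w_1 = (0.62 − 0.00)/2 = 0.31 m; q_1 = 0.127 × 0.07 × 0.31 = 0.002756 m³/s
w_2 = (5.01 − 0.00)/2 = 2.505 m; q_2 = 0.240 × 0.17 × 2.505 = 0.1022 m³/s
w_3 = (6.53 − 0.62)/2 = 2.955 m; q_3 = 0.249 × 0.21 × 2.955 = 0.1545 m³/s
w_4 = (6.53 − 5.01)/2 = 0.76 m; q_4 = 0.216 × 0.08 × 0.76 = 0.01313 m³/s
Q = Σ qᵢ = 0.2726 m³/s

0.273 m³/s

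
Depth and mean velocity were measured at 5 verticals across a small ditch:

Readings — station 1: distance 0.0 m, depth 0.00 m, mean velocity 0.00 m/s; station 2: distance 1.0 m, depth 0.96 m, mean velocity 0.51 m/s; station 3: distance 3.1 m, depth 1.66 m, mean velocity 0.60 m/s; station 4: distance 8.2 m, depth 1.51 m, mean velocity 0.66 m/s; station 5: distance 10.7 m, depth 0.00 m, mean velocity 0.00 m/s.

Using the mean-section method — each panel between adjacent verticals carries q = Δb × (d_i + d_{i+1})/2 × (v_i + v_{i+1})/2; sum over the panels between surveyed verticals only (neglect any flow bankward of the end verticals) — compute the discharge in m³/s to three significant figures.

7.36 m³/s

Panel 1-2: Δb = 1 m, d̄ = (0.00+0.96)/2 = 0.48, v̄ = (0.00+0.51)/2 = 0.255 → q = 1×0.48×0.255 = 0.1224 m³/s
Panel 2-3: Δb = 2.1 m, d̄ = (0.96+1.66)/2 = 1.31, v̄ = (0.51+0.60)/2 = 0.555 → q = 2.1×1.31×0.555 = 1.527 m³/s
Panel 3-4: Δb = 5.1 m, d̄ = (1.66+1.51)/2 = 1.585, v̄ = (0.60+0.66)/2 = 0.63 → q = 5.1×1.585×0.63 = 5.093 m³/s
Panel 4-5: Δb = 2.5 m, d̄ = (1.51+0.00)/2 = 0.755, v̄ = (0.66+0.00)/2 = 0.33 → q = 2.5×0.755×0.33 = 0.6229 m³/s
Q = Σ q = 7.365 m³/s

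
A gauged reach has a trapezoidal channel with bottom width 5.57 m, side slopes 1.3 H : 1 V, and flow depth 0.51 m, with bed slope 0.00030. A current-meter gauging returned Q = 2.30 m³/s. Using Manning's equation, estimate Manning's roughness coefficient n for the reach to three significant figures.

A = (b + z·y)·y = (5.57 + 1.3×0.51)×0.51 = 3.179 m²
P = b + 2y√(1+z²) = 5.57 + 2×0.51×√(1+1.3²) = 7.243 m
R = A/P = 3.179/7.243 = 0.4389 m
n = (1/Q)·A·R^(2/3)·S^(1/2) = (1/2.30) × 3.179 × 0.5775 × 0.01732 = 0.01383

0.0138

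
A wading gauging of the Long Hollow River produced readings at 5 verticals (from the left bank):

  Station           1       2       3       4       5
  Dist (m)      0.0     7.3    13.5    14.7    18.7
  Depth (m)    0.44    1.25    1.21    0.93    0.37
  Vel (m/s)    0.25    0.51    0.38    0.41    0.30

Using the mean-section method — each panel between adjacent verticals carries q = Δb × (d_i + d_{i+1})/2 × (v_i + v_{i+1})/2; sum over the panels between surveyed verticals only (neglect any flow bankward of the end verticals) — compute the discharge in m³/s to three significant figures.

7.17 m³/s

Panel 1-2: Δb = 7.3 m, d̄ = (0.44+1.25)/2 = 0.845, v̄ = (0.25+0.51)/2 = 0.38 → q = 7.3×0.845×0.38 = 2.344 m³/s
Panel 2-3: Δb = 6.2 m, d̄ = (1.25+1.21)/2 = 1.23, v̄ = (0.51+0.38)/2 = 0.445 → q = 6.2×1.23×0.445 = 3.394 m³/s
Panel 3-4: Δb = 1.2 m, d̄ = (1.21+0.93)/2 = 1.07, v̄ = (0.38+0.41)/2 = 0.395 → q = 1.2×1.07×0.395 = 0.5072 m³/s
Panel 4-5: Δb = 4 m, d̄ = (0.93+0.37)/2 = 0.65, v̄ = (0.41+0.30)/2 = 0.355 → q = 4×0.65×0.355 = 0.9230 m³/s
Q = Σ q = 7.168 m³/s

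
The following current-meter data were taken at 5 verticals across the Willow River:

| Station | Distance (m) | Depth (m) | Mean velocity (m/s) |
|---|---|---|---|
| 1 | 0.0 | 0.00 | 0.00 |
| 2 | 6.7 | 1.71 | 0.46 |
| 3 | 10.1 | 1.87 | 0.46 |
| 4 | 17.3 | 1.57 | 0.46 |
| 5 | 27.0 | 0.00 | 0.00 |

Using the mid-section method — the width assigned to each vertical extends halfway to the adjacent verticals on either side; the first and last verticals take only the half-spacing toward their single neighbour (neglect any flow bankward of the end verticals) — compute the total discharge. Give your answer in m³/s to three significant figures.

w_2 = (10.1 − 0.0)/2 = 5.05 m; q_2 = 0.46 × 1.71 × 5.05 = 3.972 m³/s
w_3 = (17.3 − 6.7)/2 = 5.3 m; q_3 = 0.46 × 1.87 × 5.3 = 4.559 m³/s
w_4 = (27.0 − 10.1)/2 = 8.45 m; q_4 = 0.46 × 1.57 × 8.45 = 6.103 m³/s
Stations 1, 5 contribute zero (depth or velocity is 0).
Q = Σ qᵢ = 14.63 m³/s

14.6 m³/s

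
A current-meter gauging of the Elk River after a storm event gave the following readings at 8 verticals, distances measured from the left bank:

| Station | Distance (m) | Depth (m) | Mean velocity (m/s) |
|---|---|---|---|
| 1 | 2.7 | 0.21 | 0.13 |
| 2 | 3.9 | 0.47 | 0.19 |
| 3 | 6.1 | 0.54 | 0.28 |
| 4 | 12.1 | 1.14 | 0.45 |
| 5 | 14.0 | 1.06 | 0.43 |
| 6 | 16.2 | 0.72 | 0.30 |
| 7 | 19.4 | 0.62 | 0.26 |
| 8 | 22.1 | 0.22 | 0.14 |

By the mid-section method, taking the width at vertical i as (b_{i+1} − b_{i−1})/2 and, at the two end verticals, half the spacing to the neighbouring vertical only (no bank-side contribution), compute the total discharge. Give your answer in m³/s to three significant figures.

4.85 m³/s

w_1 = (3.9 − 2.7)/2 = 0.6 m; q_1 = 0.13 × 0.21 × 0.6 = 0.01638 m³/s
w_2 = (6.1 − 2.7)/2 = 1.7 m; q_2 = 0.19 × 0.47 × 1.7 = 0.1518 m³/s
w_3 = (12.1 − 3.9)/2 = 4.1 m; q_3 = 0.28 × 0.54 × 4.1 = 0.6199 m³/s
w_4 = (14.0 − 6.1)/2 = 3.95 m; q_4 = 0.45 × 1.14 × 3.95 = 2.026 m³/s
w_5 = (16.2 − 12.1)/2 = 2.05 m; q_5 = 0.43 × 1.06 × 2.05 = 0.9344 m³/s
w_6 = (19.4 − 14.0)/2 = 2.7 m; q_6 = 0.30 × 0.72 × 2.7 = 0.5832 m³/s
w_7 = (22.1 − 16.2)/2 = 2.95 m; q_7 = 0.26 × 0.62 × 2.95 = 0.4755 m³/s
w_8 = (22.1 − 19.4)/2 = 1.35 m; q_8 = 0.14 × 0.22 × 1.35 = 0.04158 m³/s
Q = Σ qᵢ = 4.849 m³/s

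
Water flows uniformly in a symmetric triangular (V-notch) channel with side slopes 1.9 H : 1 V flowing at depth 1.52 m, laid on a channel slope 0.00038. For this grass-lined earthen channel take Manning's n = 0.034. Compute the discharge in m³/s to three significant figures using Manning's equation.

A = z·y² = 1.9×1.52² = 4.390 m²
P = 2y√(1+z²) = 2×1.52×√(1+1.9²) = 6.527 m
R = A/P = 4.390/6.527 = 0.6725 m
Q = (1/n)·A·R^(2/3)·S^(1/2) = (1/0.034) × 4.390 × 0.6725^(2/3) × 0.00038^(1/2) = 1.932 m³/s

1.93 m³/s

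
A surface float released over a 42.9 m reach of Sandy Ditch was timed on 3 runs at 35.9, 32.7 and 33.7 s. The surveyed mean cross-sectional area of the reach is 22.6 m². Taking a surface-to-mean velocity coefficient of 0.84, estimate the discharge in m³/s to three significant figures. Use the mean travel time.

23.9 m³/s

t̄ = (35.9 + 32.7 + 33.7) / 3 = 34.1 s
v_surface = L / t̄ = 42.9 / 34.1 = 1.258 m/s
v_mean = 0.84 × 1.258 = 1.057 m/s
Q = A × v_mean = 22.6 × 1.057 = 23.88 m³/s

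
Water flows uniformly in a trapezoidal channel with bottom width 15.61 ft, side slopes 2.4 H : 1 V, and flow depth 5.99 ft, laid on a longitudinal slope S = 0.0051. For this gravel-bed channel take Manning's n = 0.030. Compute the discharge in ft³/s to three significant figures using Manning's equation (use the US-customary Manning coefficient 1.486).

1560 ft³/s

A = (b + z·y)·y = (15.61 + 2.4×5.99)×5.99 = 179.6 ft²
P = b + 2y√(1+z²) = 15.61 + 2×5.99×√(1+2.4²) = 46.76 ft
R = A/P = 179.6/46.76 = 3.841 ft
Q = (1.486/n)·A·R^(2/3)·S^(1/2) = (1.486/0.030) × 179.6 × 3.841^(2/3) × 0.0051^(1/2) = 1558 ft³/s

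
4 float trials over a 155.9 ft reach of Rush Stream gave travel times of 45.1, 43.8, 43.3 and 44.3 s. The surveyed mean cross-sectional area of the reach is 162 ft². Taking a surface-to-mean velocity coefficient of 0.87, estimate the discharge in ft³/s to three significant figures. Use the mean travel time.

t̄ = (45.1 + 43.8 + 43.3 + 44.3) / 4 = 44.125 s
v_surface = L / t̄ = 155.9 / 44.125 = 3.533 ft/s
v_mean = 0.87 × 3.533 = 3.074 ft/s
Q = A × v_mean = 162 × 3.074 = 498.0 ft³/s

498 ft³/s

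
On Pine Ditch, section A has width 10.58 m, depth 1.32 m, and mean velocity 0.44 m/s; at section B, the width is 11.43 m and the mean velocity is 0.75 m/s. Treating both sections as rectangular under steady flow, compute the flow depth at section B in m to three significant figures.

Q = A₁V₁ = (10.58×1.32) × 0.44 = 6.145 m³/s
d₂ = Q/(b₂ V₂) = 6.145/(11.43×0.75) = 0.7168 m

0.717 m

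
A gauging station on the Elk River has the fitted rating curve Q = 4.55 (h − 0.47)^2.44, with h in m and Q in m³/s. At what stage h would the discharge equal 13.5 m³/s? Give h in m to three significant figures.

h − h₀ = (Q/C)^(1/b) = (13.5/4.55)^(1/2.44) = 1.562 m
h = 0.47 + 1.562 = 2.032 m

2.03 m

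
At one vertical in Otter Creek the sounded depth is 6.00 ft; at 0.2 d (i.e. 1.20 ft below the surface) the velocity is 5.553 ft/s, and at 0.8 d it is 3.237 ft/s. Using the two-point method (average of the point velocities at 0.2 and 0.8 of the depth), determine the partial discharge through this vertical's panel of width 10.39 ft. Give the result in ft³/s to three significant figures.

274 ft³/s

v̄ = (5.553 + 3.237) / 2 = 4.395 ft/s
q = v̄ × d × w = 4.395 × 6.00 × 10.39 = 274.0 ft³/s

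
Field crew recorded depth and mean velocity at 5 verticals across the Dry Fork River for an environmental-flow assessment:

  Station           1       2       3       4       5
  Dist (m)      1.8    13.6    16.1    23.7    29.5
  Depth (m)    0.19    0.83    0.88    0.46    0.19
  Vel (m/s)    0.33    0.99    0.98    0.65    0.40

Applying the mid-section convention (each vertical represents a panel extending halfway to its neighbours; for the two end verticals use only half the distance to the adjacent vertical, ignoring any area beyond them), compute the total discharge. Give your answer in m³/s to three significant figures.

w_1 = (13.6 − 1.8)/2 = 5.9 m; q_1 = 0.33 × 0.19 × 5.9 = 0.3699 m³/s
w_2 = (16.1 − 1.8)/2 = 7.15 m; q_2 = 0.99 × 0.83 × 7.15 = 5.875 m³/s
w_3 = (23.7 − 13.6)/2 = 5.05 m; q_3 = 0.98 × 0.88 × 5.05 = 4.355 m³/s
w_4 = (29.5 − 16.1)/2 = 6.7 m; q_4 = 0.65 × 0.46 × 6.7 = 2.003 m³/s
w_5 = (29.5 − 23.7)/2 = 2.9 m; q_5 = 0.40 × 0.19 × 2.9 = 0.2204 m³/s
Q = Σ qᵢ = 12.82 m³/s

12.8 m³/s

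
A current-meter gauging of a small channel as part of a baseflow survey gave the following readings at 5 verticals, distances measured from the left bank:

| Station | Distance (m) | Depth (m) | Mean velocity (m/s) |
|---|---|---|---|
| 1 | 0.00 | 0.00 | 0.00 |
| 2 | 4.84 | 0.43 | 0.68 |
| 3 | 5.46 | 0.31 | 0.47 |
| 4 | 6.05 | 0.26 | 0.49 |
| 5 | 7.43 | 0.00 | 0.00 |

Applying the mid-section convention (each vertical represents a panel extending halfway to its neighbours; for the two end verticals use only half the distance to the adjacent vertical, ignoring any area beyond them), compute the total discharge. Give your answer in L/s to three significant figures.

1010 L/s

w_2 = (5.46 − 0.00)/2 = 2.73 m; q_2 = 0.68 × 0.43 × 2.73 = 0.7983 m³/s
w_3 = (6.05 − 4.84)/2 = 0.605 m; q_3 = 0.47 × 0.31 × 0.605 = 0.08815 m³/s
w_4 = (7.43 − 5.46)/2 = 0.985 m; q_4 = 0.49 × 0.26 × 0.985 = 0.1255 m³/s
Stations 1, 5 contribute zero (depth or velocity is 0).
Q = Σ qᵢ = 1.012 m³/s
= 1.012 × 1000 = 1012 L/s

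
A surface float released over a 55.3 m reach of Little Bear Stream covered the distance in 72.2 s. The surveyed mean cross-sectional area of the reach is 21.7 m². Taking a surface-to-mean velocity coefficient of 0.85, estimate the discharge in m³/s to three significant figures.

14.1 m³/s

v_surface = L / t̄ = 55.3 / 72.2 = 0.7659 m/s
v_mean = 0.85 × 0.7659 = 0.6510 m/s
Q = A × v_mean = 21.7 × 0.6510 = 14.13 m³/s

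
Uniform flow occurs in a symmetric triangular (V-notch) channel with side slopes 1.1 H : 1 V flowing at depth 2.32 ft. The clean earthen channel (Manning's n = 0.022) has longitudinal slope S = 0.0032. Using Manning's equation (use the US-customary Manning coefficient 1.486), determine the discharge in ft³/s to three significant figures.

20.4 ft³/s

A = z·y² = 1.1×2.32² = 5.921 ft²
P = 2y√(1+z²) = 2×2.32×√(1+1.1²) = 6.898 ft
R = A/P = 5.921/6.898 = 0.8583 ft
Q = (1.486/n)·A·R^(2/3)·S^(1/2) = (1.486/0.022) × 5.921 × 0.8583^(2/3) × 0.0032^(1/2) = 20.43 ft³/s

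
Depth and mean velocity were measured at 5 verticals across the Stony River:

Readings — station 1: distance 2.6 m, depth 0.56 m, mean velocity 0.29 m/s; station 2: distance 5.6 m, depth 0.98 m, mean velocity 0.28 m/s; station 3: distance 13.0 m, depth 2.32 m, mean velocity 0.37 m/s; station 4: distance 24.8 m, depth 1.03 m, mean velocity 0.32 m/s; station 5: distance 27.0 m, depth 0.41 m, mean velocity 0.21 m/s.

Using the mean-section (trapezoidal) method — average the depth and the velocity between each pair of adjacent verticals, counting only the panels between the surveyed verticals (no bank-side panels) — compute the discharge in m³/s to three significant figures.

Panel 1-2: Δb = 3 m, d̄ = (0.56+0.98)/2 = 0.77, v̄ = (0.29+0.28)/2 = 0.285 → q = 3×0.77×0.285 = 0.6584 m³/s
Panel 2-3: Δb = 7.4 m, d̄ = (0.98+2.32)/2 = 1.65, v̄ = (0.28+0.37)/2 = 0.325 → q = 7.4×1.65×0.325 = 3.968 m³/s
Panel 3-4: Δb = 11.8 m, d̄ = (2.32+1.03)/2 = 1.675, v̄ = (0.37+0.32)/2 = 0.345 → q = 11.8×1.675×0.345 = 6.819 m³/s
Panel 4-5: Δb = 2.2 m, d̄ = (1.03+0.41)/2 = 0.72, v̄ = (0.32+0.21)/2 = 0.265 → q = 2.2×0.72×0.265 = 0.4198 m³/s
Q = Σ q = 11.87 m³/s

11.9 m³/s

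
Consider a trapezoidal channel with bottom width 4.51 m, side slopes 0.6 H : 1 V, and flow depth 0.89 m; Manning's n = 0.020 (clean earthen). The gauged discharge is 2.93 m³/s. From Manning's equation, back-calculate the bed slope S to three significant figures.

0.000284

A = (b + z·y)·y = (4.51 + 0.6×0.89)×0.89 = 4.489 m²
P = b + 2y√(1+z²) = 4.51 + 2×0.89×√(1+0.6²) = 6.586 m
R = A/P = 4.489/6.586 = 0.6816 m
S = (Q·n / (1·A·R^(2/3)))² = (2.93×0.020 / (1×4.489×0.7745))² = 0.0002840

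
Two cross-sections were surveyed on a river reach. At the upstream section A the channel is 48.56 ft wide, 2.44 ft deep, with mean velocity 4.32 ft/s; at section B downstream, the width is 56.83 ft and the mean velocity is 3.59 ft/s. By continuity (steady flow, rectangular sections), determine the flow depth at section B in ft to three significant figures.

Q = A₁V₁ = (48.56×2.44) × 4.32 = 511.9 ft³/s
d₂ = Q/(b₂ V₂) = 511.9/(56.83×3.59) = 2.509 ft

2.51 ft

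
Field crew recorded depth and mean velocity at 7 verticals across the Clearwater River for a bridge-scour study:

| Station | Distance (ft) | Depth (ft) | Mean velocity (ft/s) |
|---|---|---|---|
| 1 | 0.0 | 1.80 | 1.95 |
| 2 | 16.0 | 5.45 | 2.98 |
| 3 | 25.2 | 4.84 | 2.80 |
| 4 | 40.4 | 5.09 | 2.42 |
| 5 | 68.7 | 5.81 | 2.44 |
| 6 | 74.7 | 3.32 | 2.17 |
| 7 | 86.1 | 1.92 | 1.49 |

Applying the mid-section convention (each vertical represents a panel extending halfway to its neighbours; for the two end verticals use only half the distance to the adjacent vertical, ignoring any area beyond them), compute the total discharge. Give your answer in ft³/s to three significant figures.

w_1 = (16.0 − 0.0)/2 = 8 ft; q_1 = 1.95 × 1.80 × 8 = 28.08 ft³/s
w_2 = (25.2 − 0.0)/2 = 12.6 ft; q_2 = 2.98 × 5.45 × 12.6 = 204.6 ft³/s
w_3 = (40.4 − 16.0)/2 = 12.2 ft; q_3 = 2.80 × 4.84 × 12.2 = 165.3 ft³/s
w_4 = (68.7 − 25.2)/2 = 21.75 ft; q_4 = 2.42 × 5.09 × 21.75 = 267.9 ft³/s
w_5 = (74.7 − 40.4)/2 = 17.15 ft; q_5 = 2.44 × 5.81 × 17.15 = 243.1 ft³/s
w_6 = (86.1 − 68.7)/2 = 8.7 ft; q_6 = 2.17 × 3.32 × 8.7 = 62.68 ft³/s
w_7 = (86.1 − 74.7)/2 = 5.7 ft; q_7 = 1.49 × 1.92 × 5.7 = 16.31 ft³/s
Q = Σ qᵢ = 988.1 ft³/s

988 ft³/s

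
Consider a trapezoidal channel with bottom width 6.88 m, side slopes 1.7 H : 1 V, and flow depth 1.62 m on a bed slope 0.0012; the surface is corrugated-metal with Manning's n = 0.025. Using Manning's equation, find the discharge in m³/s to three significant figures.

24.1 m³/s

A = (b + z·y)·y = (6.88 + 1.7×1.62)×1.62 = 15.61 m²
P = b + 2y√(1+z²) = 6.88 + 2×1.62×√(1+1.7²) = 13.27 m
R = A/P = 15.61/13.27 = 1.176 m
Q = (1/n)·A·R^(2/3)·S^(1/2) = (1/0.025) × 15.61 × 1.176^(2/3) × 0.0012^(1/2) = 24.10 m³/s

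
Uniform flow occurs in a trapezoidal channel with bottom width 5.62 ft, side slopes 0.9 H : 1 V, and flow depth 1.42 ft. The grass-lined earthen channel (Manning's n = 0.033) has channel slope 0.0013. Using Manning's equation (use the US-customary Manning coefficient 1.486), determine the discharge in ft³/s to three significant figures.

A = (b + z·y)·y = (5.62 + 0.9×1.42)×1.42 = 9.795 ft²
P = b + 2y√(1+z²) = 5.62 + 2×1.42×√(1+0.9²) = 9.441 ft
R = A/P = 9.795/9.441 = 1.038 ft
Q = (1.486/n)·A·R^(2/3)·S^(1/2) = (1.486/0.033) × 9.795 × 1.038^(2/3) × 0.0013^(1/2) = 16.30 ft³/s

16.3 ft³/s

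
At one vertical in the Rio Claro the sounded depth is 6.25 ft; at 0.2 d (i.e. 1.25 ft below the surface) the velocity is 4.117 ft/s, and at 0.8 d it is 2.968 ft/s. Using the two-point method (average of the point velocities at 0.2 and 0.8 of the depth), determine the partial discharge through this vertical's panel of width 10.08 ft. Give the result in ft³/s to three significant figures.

223 ft³/s

v̄ = (4.117 + 2.968) / 2 = 3.543 ft/s
q = v̄ × d × w = 3.543 × 6.25 × 10.08 = 223.2 ft³/s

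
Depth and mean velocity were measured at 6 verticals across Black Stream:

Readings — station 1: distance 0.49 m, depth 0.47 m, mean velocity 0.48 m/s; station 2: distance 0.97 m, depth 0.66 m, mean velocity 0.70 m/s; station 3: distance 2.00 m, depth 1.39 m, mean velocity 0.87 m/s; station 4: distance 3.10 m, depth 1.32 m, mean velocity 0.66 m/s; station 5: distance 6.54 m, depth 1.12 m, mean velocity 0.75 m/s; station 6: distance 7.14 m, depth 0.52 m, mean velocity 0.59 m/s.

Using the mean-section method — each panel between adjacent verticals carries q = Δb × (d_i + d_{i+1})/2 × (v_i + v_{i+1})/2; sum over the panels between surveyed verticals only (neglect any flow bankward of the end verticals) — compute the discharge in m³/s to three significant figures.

5.42 m³/s

Panel 1-2: Δb = 0.48 m, d̄ = (0.47+0.66)/2 = 0.565, v̄ = (0.48+0.70)/2 = 0.59 → q = 0.48×0.565×0.59 = 0.1600 m³/s
Panel 2-3: Δb = 1.03 m, d̄ = (0.66+1.39)/2 = 1.025, v̄ = (0.70+0.87)/2 = 0.785 → q = 1.03×1.025×0.785 = 0.8288 m³/s
Panel 3-4: Δb = 1.1 m, d̄ = (1.39+1.32)/2 = 1.355, v̄ = (0.87+0.66)/2 = 0.765 → q = 1.1×1.355×0.765 = 1.140 m³/s
Panel 4-5: Δb = 3.44 m, d̄ = (1.32+1.12)/2 = 1.22, v̄ = (0.66+0.75)/2 = 0.705 → q = 3.44×1.22×0.705 = 2.959 m³/s
Panel 5-6: Δb = 0.6 m, d̄ = (1.12+0.52)/2 = 0.82, v̄ = (0.75+0.59)/2 = 0.67 → q = 0.6×0.82×0.67 = 0.3296 m³/s
Q = Σ q = 5.417 m³/s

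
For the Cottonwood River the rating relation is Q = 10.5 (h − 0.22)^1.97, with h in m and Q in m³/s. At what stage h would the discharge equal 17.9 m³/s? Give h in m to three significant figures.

h − h₀ = (Q/C)^(1/b) = (17.9/10.5)^(1/1.97) = 1.311 m
h = 0.22 + 1.311 = 1.531 m

1.53 m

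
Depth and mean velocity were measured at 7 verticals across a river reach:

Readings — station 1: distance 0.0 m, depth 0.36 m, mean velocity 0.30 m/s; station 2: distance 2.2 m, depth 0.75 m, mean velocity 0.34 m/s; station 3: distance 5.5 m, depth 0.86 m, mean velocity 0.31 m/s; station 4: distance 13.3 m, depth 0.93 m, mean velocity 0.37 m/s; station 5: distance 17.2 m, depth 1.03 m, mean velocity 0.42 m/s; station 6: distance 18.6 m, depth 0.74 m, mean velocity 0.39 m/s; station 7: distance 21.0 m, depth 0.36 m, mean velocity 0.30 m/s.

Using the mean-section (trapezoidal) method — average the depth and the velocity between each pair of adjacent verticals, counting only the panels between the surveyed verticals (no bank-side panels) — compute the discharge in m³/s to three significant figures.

6.09 m³/s

Panel 1-2: Δb = 2.2 m, d̄ = (0.36+0.75)/2 = 0.555, v̄ = (0.30+0.34)/2 = 0.32 → q = 2.2×0.555×0.32 = 0.3907 m³/s
Panel 2-3: Δb = 3.3 m, d̄ = (0.75+0.86)/2 = 0.805, v̄ = (0.34+0.31)/2 = 0.325 → q = 3.3×0.805×0.325 = 0.8634 m³/s
Panel 3-4: Δb = 7.8 m, d̄ = (0.86+0.93)/2 = 0.895, v̄ = (0.31+0.37)/2 = 0.34 → q = 7.8×0.895×0.34 = 2.374 m³/s
Panel 4-5: Δb = 3.9 m, d̄ = (0.93+1.03)/2 = 0.98, v̄ = (0.37+0.42)/2 = 0.395 → q = 3.9×0.98×0.395 = 1.510 m³/s
Panel 5-6: Δb = 1.4 m, d̄ = (1.03+0.74)/2 = 0.885, v̄ = (0.42+0.39)/2 = 0.405 → q = 1.4×0.885×0.405 = 0.5018 m³/s
Panel 6-7: Δb = 2.4 m, d̄ = (0.74+0.36)/2 = 0.55, v̄ = (0.39+0.30)/2 = 0.345 → q = 2.4×0.55×0.345 = 0.4554 m³/s
Q = Σ q = 6.095 m³/s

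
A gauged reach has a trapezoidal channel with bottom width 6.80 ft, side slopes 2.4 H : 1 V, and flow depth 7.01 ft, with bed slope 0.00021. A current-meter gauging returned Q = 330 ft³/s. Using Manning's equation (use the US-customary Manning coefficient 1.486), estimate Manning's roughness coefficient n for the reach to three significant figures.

0.0264

A = (b + z·y)·y = (6.80 + 2.4×7.01)×7.01 = 165.6 ft²
P = b + 2y√(1+z²) = 6.80 + 2×7.01×√(1+2.4²) = 43.25 ft
R = A/P = 165.6/43.25 = 3.829 ft
n = (1.486/Q)·A·R^(2/3)·S^(1/2) = (1.486/330) × 165.6 × 2.447 × 0.01449 = 0.02645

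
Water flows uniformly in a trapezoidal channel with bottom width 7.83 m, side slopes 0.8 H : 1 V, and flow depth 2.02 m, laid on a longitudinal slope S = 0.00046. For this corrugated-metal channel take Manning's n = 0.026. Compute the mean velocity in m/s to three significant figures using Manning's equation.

A = (b + z·y)·y = (7.83 + 0.8×2.02)×2.02 = 19.08 m²
P = b + 2y√(1+z²) = 7.83 + 2×2.02×√(1+0.8²) = 13.00 m
R = A/P = 19.08/13.00 = 1.467 m
Q = (1/n)·A·R^(2/3)·S^(1/2) = (1/0.026) × 19.08 × 1.467^(2/3) × 0.00046^(1/2) = 20.32 m³/s
V = Q/A = 20.32/19.08 = 1.065 m/s

1.07 m/s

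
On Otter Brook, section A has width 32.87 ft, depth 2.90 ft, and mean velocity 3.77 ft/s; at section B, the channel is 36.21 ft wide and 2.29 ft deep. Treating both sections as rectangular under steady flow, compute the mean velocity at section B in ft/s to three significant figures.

Q = A₁V₁ = (32.87×2.90) × 3.77 = 359.4 ft³/s
A₂ = 36.21 × 2.29 = 82.92 ft²
V₂ = Q/A₂ = 359.4/82.92 = 4.334 ft/s

4.33 ft/s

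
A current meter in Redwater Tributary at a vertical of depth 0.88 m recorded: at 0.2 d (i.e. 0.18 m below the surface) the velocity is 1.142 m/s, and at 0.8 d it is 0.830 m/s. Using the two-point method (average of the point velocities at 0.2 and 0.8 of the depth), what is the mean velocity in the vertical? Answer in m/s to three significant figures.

v̄ = (1.142 + 0.830) / 2 = 0.9860 m/s

0.986 m/s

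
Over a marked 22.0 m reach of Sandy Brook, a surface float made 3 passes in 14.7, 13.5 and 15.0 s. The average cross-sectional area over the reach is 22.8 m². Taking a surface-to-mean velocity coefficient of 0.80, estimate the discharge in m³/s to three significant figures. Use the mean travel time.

27.9 m³/s

t̄ = (14.7 + 13.5 + 15.0) / 3 = 14.4 s
v_surface = L / t̄ = 22.0 / 14.4 = 1.528 m/s
v_mean = 0.80 × 1.528 = 1.222 m/s
Q = A × v_mean = 22.8 × 1.222 = 27.87 m³/s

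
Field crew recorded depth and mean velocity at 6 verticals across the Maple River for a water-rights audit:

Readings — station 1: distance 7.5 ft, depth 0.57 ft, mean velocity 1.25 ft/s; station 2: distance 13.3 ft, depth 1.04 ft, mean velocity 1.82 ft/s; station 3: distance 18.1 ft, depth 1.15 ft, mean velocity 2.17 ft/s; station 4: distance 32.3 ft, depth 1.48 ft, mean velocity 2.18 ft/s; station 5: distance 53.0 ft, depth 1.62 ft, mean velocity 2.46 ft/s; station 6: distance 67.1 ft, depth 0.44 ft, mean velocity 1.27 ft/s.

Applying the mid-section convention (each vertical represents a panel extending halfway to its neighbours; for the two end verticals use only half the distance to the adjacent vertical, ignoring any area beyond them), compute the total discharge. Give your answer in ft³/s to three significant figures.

165 ft³/s

w_1 = (13.3 − 7.5)/2 = 2.9 ft; q_1 = 1.25 × 0.57 × 2.9 = 2.066 ft³/s
w_2 = (18.1 − 7.5)/2 = 5.3 ft; q_2 = 1.82 × 1.04 × 5.3 = 10.03 ft³/s
w_3 = (32.3 − 13.3)/2 = 9.5 ft; q_3 = 2.17 × 1.15 × 9.5 = 23.71 ft³/s
w_4 = (53.0 − 18.1)/2 = 17.45 ft; q_4 = 2.18 × 1.48 × 17.45 = 56.30 ft³/s
w_5 = (67.1 − 32.3)/2 = 17.4 ft; q_5 = 2.46 × 1.62 × 17.4 = 69.34 ft³/s
w_6 = (67.1 − 53.0)/2 = 7.05 ft; q_6 = 1.27 × 0.44 × 7.05 = 3.940 ft³/s
Q = Σ qᵢ = 165.4 ft³/s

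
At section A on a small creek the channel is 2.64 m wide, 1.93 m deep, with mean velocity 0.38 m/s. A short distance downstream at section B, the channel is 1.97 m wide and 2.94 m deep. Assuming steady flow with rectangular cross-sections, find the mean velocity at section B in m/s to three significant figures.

0.334 m/s

Q = A₁V₁ = (2.64×1.93) × 0.38 = 1.936 m³/s
A₂ = 1.97 × 2.94 = 5.792 m²
V₂ = Q/A₂ = 1.936/5.792 = 0.3343 m/s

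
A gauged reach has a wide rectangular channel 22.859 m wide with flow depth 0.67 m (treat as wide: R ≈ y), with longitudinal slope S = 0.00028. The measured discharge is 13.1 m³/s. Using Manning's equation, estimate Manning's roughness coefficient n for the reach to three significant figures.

0.0150

A = b·y = 22.859 × 0.67 = 15.32 m²
Wide channel: R ≈ y = 0.67 m
n = (1/Q)·A·R^(2/3)·S^(1/2) = (1/13.1) × 15.32 × 0.7657 × 0.01673 = 0.01498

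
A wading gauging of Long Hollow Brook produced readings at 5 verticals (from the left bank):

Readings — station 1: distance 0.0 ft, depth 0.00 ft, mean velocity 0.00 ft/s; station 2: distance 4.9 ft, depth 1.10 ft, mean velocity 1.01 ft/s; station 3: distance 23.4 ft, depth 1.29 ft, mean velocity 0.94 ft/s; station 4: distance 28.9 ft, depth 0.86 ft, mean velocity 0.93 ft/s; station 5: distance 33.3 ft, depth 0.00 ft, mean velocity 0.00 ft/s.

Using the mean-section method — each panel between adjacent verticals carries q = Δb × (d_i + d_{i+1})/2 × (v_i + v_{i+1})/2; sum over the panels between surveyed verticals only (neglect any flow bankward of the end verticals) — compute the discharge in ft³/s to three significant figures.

Panel 1-2: Δb = 4.9 ft, d̄ = (0.00+1.10)/2 = 0.55, v̄ = (0.00+1.01)/2 = 0.505 → q = 4.9×0.55×0.505 = 1.361 ft³/s
Panel 2-3: Δb = 18.5 ft, d̄ = (1.10+1.29)/2 = 1.195, v̄ = (1.01+0.94)/2 = 0.975 → q = 18.5×1.195×0.975 = 21.55 ft³/s
Panel 3-4: Δb = 5.5 ft, d̄ = (1.29+0.86)/2 = 1.075, v̄ = (0.94+0.93)/2 = 0.935 → q = 5.5×1.075×0.935 = 5.528 ft³/s
Panel 4-5: Δb = 4.4 ft, d̄ = (0.86+0.00)/2 = 0.43, v̄ = (0.93+0.00)/2 = 0.465 → q = 4.4×0.43×0.465 = 0.8798 ft³/s
Q = Σ q = 29.32 ft³/s

29.3 ft³/s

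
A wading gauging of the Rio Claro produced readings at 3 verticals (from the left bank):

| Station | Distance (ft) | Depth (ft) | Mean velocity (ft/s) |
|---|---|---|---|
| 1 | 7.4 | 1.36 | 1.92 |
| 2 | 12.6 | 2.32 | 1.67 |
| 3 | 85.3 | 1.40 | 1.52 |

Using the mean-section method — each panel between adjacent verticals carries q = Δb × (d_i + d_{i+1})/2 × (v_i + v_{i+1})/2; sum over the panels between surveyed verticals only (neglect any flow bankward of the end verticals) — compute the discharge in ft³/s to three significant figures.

233 ft³/s

Panel 1-2: Δb = 5.2 ft, d̄ = (1.36+2.32)/2 = 1.84, v̄ = (1.92+1.67)/2 = 1.795 → q = 5.2×1.84×1.795 = 17.17 ft³/s
Panel 2-3: Δb = 72.7 ft, d̄ = (2.32+1.40)/2 = 1.86, v̄ = (1.67+1.52)/2 = 1.595 → q = 72.7×1.86×1.595 = 215.7 ft³/s
Q = Σ q = 232.9 ft³/s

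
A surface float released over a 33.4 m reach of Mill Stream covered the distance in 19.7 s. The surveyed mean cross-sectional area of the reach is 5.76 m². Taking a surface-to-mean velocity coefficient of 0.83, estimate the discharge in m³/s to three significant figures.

8.11 m³/s

v_surface = L / t̄ = 33.4 / 19.7 = 1.695 m/s
v_mean = 0.83 × 1.695 = 1.407 m/s
Q = A × v_mean = 5.76 × 1.407 = 8.106 m³/s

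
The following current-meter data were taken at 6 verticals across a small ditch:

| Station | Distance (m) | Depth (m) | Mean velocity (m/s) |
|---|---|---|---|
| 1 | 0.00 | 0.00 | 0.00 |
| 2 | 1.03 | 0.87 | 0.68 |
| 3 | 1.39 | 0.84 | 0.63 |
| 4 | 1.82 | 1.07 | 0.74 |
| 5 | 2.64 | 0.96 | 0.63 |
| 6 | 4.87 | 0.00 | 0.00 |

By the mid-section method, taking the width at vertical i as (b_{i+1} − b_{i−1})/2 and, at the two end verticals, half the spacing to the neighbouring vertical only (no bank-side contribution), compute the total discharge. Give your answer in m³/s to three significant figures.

2.04 m³/s

w_2 = (1.39 − 0.00)/2 = 0.695 m; q_2 = 0.68 × 0.87 × 0.695 = 0.4112 m³/s
w_3 = (1.82 − 1.03)/2 = 0.395 m; q_3 = 0.63 × 0.84 × 0.395 = 0.2090 m³/s
w_4 = (2.64 − 1.39)/2 = 0.625 m; q_4 = 0.74 × 1.07 × 0.625 = 0.4949 m³/s
w_5 = (4.87 − 1.82)/2 = 1.525 m; q_5 = 0.63 × 0.96 × 1.525 = 0.9223 m³/s
Stations 1, 6 contribute zero (depth or velocity is 0).
Q = Σ qᵢ = 2.037 m³/s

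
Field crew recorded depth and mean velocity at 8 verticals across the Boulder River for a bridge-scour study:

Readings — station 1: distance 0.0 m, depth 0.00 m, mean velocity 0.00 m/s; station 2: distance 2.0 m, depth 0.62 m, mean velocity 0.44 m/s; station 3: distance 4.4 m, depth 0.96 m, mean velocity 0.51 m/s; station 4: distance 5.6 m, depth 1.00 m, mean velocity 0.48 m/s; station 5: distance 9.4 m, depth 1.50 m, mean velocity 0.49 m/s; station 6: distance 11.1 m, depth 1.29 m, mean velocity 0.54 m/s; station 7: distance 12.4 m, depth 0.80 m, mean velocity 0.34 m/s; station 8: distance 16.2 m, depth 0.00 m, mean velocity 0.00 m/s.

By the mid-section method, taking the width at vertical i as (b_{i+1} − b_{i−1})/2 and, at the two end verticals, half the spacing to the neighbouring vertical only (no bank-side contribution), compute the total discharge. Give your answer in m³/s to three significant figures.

6.44 m³/s

w_2 = (4.4 − 0.0)/2 = 2.2 m; q_2 = 0.44 × 0.62 × 2.2 = 0.6002 m³/s
w_3 = (5.6 − 2.0)/2 = 1.8 m; q_3 = 0.51 × 0.96 × 1.8 = 0.8813 m³/s
w_4 = (9.4 − 4.4)/2 = 2.5 m; q_4 = 0.48 × 1.00 × 2.5 = 1.200 m³/s
w_5 = (11.1 − 5.6)/2 = 2.75 m; q_5 = 0.49 × 1.50 × 2.75 = 2.021 m³/s
w_6 = (12.4 − 9.4)/2 = 1.5 m; q_6 = 0.54 × 1.29 × 1.5 = 1.045 m³/s
w_7 = (16.2 − 11.1)/2 = 2.55 m; q_7 = 0.34 × 0.80 × 2.55 = 0.6936 m³/s
Stations 1, 8 contribute zero (depth or velocity is 0).
Q = Σ qᵢ = 6.441 m³/s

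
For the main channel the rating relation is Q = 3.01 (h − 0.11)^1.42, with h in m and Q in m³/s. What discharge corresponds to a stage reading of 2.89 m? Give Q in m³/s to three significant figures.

12.9 m³/s

Q = 3.01 × (2.89 − 0.11)^1.42 = 3.01 × 2.78^1.42 = 12.86 m³/s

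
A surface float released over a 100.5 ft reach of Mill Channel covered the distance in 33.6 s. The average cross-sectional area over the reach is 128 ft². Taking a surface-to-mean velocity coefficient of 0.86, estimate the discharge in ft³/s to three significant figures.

329 ft³/s

v_surface = L / t̄ = 100.5 / 33.6 = 2.991 ft/s
v_mean = 0.86 × 2.991 = 2.572 ft/s
Q = A × v_mean = 128 × 2.572 = 329.3 ft³/s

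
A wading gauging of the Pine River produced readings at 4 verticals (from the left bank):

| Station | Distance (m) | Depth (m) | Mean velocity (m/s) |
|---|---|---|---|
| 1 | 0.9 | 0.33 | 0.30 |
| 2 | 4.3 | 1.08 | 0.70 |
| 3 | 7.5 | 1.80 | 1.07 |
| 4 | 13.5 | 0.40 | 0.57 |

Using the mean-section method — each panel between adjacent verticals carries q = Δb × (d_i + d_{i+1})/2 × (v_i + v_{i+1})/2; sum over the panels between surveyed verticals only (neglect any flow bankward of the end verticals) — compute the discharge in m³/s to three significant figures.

Panel 1-2: Δb = 3.4 m, d̄ = (0.33+1.08)/2 = 0.705, v̄ = (0.30+0.70)/2 = 0.5 → q = 3.4×0.705×0.5 = 1.199 m³/s
Panel 2-3: Δb = 3.2 m, d̄ = (1.08+1.80)/2 = 1.44, v̄ = (0.70+1.07)/2 = 0.885 → q = 3.2×1.44×0.885 = 4.078 m³/s
Panel 3-4: Δb = 6 m, d̄ = (1.80+0.40)/2 = 1.1, v̄ = (1.07+0.57)/2 = 0.82 → q = 6×1.1×0.82 = 5.412 m³/s
Q = Σ q = 10.69 m³/s

10.7 m³/s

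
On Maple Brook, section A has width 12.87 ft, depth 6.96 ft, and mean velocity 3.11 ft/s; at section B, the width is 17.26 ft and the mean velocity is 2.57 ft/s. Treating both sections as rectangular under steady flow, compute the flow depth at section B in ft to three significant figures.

6.28 ft

Q = A₁V₁ = (12.87×6.96) × 3.11 = 278.6 ft³/s
d₂ = Q/(b₂ V₂) = 278.6/(17.26×2.57) = 6.280 ft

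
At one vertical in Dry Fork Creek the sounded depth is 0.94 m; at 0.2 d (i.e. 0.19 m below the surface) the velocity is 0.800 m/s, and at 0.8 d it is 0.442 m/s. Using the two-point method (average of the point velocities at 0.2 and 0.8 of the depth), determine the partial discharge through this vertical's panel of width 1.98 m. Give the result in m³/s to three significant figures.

v̄ = (0.800 + 0.442) / 2 = 0.6210 m/s
q = v̄ × d × w = 0.6210 × 0.94 × 1.98 = 1.156 m³/s

1.16 m³/s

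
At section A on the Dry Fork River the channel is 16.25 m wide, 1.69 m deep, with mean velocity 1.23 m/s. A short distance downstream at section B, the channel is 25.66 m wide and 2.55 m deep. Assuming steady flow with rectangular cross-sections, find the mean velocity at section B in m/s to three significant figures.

Q = A₁V₁ = (16.25×1.69) × 1.23 = 33.78 m³/s
A₂ = 25.66 × 2.55 = 65.43 m²
V₂ = Q/A₂ = 33.78/65.43 = 0.5162 m/s

0.516 m/s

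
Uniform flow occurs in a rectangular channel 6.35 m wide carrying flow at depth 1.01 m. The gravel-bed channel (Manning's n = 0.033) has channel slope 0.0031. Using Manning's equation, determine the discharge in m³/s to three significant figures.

9.06 m³/s

A = b·y = 6.35 × 1.01 = 6.414 m²
P = b + 2y = 6.35 + 2×1.01 = 8.370 m
R = A/P = 6.414/8.370 = 0.7662 m
Q = (1/n)·A·R^(2/3)·S^(1/2) = (1/0.033) × 6.414 × 0.7662^(2/3) × 0.0031^(1/2) = 9.061 m³/s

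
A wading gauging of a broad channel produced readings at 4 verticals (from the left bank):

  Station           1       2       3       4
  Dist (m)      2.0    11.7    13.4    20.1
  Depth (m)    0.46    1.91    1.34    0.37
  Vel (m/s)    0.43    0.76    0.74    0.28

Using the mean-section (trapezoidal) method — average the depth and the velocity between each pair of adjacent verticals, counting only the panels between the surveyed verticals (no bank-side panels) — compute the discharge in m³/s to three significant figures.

11.8 m³/s

Panel 1-2: Δb = 9.7 m, d̄ = (0.46+1.91)/2 = 1.185, v̄ = (0.43+0.76)/2 = 0.595 → q = 9.7×1.185×0.595 = 6.839 m³/s
Panel 2-3: Δb = 1.7 m, d̄ = (1.91+1.34)/2 = 1.625, v̄ = (0.76+0.74)/2 = 0.75 → q = 1.7×1.625×0.75 = 2.072 m³/s
Panel 3-4: Δb = 6.7 m, d̄ = (1.34+0.37)/2 = 0.855, v̄ = (0.74+0.28)/2 = 0.51 → q = 6.7×0.855×0.51 = 2.922 m³/s
Q = Σ q = 11.83 m³/s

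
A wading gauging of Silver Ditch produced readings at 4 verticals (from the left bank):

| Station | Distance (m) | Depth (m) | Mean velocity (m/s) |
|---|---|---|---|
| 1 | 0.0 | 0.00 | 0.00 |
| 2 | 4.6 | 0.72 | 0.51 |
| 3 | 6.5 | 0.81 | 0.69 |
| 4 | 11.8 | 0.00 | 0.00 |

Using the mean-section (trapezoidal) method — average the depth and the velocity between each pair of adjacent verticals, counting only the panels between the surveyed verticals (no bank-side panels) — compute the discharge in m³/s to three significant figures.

2.03 m³/s

Panel 1-2: Δb = 4.6 m, d̄ = (0.00+0.72)/2 = 0.36, v̄ = (0.00+0.51)/2 = 0.255 → q = 4.6×0.36×0.255 = 0.4223 m³/s
Panel 2-3: Δb = 1.9 m, d̄ = (0.72+0.81)/2 = 0.765, v̄ = (0.51+0.69)/2 = 0.6 → q = 1.9×0.765×0.6 = 0.8721 m³/s
Panel 3-4: Δb = 5.3 m, d̄ = (0.81+0.00)/2 = 0.405, v̄ = (0.69+0.00)/2 = 0.345 → q = 5.3×0.405×0.345 = 0.7405 m³/s
Q = Σ q = 2.035 m³/s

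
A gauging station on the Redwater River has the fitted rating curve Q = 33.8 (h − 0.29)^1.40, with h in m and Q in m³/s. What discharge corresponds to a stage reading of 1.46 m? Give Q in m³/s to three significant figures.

42.1 m³/s

Q = 33.8 × (1.46 − 0.29)^1.40 = 33.8 × 1.17^1.40 = 42.11 m³/s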